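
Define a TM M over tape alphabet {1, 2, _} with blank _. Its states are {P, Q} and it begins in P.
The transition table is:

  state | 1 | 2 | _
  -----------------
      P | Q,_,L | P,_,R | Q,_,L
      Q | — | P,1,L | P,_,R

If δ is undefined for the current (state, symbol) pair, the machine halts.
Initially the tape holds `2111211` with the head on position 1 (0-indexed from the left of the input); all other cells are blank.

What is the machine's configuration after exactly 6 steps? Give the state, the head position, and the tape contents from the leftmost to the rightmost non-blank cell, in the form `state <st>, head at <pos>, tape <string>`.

state=P head=1 tape=__2[1]11211   (P,1)→(Q,_,L)
state=Q head=0 tape=__[2]_11211   (Q,2)→(P,1,L)
state=P head=-1 tape=_[_]1_11211   (P,_)→(Q,_,L)
state=Q head=-2 tape=[_]_1_11211   (Q,_)→(P,_,R)
state=P head=-1 tape=_[_]1_11211   (P,_)→(Q,_,L)
state=Q head=-2 tape=[_]_1_11211   (Q,_)→(P,_,R)
state=P head=-1 tape=_[_]1_11211
After 6 steps: state P, head at -1, tape 1_11211.

state P, head at -1, tape 1_11211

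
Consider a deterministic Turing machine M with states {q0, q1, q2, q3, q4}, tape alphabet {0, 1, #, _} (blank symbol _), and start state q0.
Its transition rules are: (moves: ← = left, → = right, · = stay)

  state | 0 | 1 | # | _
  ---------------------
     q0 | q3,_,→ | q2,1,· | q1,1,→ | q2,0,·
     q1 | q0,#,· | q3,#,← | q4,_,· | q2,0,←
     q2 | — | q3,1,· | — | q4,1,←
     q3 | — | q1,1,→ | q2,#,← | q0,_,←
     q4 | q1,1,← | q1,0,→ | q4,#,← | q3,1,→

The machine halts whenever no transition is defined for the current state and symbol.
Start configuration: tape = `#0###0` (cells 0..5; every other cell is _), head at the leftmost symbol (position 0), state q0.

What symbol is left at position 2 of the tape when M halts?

state=q0 head=0 tape=[#]0###0   (q0,#)→(q1,1,→)
state=q1 head=1 tape=1[0]###0   (q1,0)→(q0,#,·)
state=q0 head=1 tape=1[#]###0   (q0,#)→(q1,1,→)
state=q1 head=2 tape=11[#]##0   (q1,#)→(q4,_,·)
state=q4 head=2 tape=11[_]##0   (q4,_)→(q3,1,→)
state=q3 head=3 tape=111[#]#0   (q3,#)→(q2,#,←)
state=q2 head=2 tape=11[1]##0   (q2,1)→(q3,1,·)
state=q3 head=2 tape=11[1]##0   (q3,1)→(q1,1,→)
state=q1 head=3 tape=111[#]#0   (q1,#)→(q4,_,·)
state=q4 head=3 tape=111[_]#0   (q4,_)→(q3,1,→)
state=q3 head=4 tape=1111[#]0   (q3,#)→(q2,#,←)
state=q2 head=3 tape=111[1]#0   (q2,1)→(q3,1,·)
state=q3 head=3 tape=111[1]#0   (q3,1)→(q1,1,→)
state=q1 head=4 tape=1111[#]0   (q1,#)→(q4,_,·)
state=q4 head=4 tape=1111[_]0   (q4,_)→(q3,1,→)
state=q3 head=5 tape=11111[0]
Cell 2 holds 1 when M halts.

1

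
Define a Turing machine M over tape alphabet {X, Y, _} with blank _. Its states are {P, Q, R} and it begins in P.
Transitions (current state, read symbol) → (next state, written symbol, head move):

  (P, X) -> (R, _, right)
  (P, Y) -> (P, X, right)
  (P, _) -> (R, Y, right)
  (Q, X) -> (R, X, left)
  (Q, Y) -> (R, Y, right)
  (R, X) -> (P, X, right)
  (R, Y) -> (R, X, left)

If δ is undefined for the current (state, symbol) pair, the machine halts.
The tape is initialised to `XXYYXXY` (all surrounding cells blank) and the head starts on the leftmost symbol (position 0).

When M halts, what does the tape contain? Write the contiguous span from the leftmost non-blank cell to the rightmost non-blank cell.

P | [X]XYYXXY__   read X → write _, move right, go to R
R | _[X]YYXXY__   read X → write X, move right, go to P
P | _X[Y]YXXY__   read Y → write X, move right, go to P
P | _XX[Y]XXY__   read Y → write X, move right, go to P
P | _XXX[X]XY__   read X → write _, move right, go to R
R | _XXX_[X]Y__   read X → write X, move right, go to P
P | _XXX_X[Y]__   read Y → write X, move right, go to P
P | _XXX_XX[_]_   read _ → write Y, move right, go to R
R | _XXX_XXY[_]
The non-blank tape span at halt is XXX_XXY.

XXX_XXY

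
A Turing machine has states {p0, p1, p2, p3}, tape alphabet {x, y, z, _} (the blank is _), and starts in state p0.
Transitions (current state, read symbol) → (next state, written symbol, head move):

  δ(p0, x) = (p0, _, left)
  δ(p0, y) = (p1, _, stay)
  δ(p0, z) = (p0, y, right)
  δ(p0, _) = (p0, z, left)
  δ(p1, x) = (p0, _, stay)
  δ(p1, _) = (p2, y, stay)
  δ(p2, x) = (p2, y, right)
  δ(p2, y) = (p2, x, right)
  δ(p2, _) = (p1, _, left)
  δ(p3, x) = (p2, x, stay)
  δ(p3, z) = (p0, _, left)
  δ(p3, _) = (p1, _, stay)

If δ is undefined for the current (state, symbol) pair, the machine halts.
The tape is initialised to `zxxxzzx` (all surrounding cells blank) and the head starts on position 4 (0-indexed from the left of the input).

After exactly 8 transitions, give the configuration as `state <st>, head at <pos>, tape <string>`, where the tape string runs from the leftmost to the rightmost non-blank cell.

state=p0 head=4 tape=zxxx[z]zx   (p0,z)→(p0,y,right)
state=p0 head=5 tape=zxxxy[z]x   (p0,z)→(p0,y,right)
state=p0 head=6 tape=zxxxyy[x]   (p0,x)→(p0,_,left)
state=p0 head=5 tape=zxxxy[y]_   (p0,y)→(p1,_,stay)
state=p1 head=5 tape=zxxxy[_]_   (p1,_)→(p2,y,stay)
state=p2 head=5 tape=zxxxy[y]_   (p2,y)→(p2,x,right)
state=p2 head=6 tape=zxxxyx[_]   (p2,_)→(p1,_,left)
state=p1 head=5 tape=zxxxy[x]_   (p1,x)→(p0,_,stay)
state=p0 head=5 tape=zxxxy[_]_
After 8 steps: state p0, head at 5, tape zxxxy.

state p0, head at 5, tape zxxxy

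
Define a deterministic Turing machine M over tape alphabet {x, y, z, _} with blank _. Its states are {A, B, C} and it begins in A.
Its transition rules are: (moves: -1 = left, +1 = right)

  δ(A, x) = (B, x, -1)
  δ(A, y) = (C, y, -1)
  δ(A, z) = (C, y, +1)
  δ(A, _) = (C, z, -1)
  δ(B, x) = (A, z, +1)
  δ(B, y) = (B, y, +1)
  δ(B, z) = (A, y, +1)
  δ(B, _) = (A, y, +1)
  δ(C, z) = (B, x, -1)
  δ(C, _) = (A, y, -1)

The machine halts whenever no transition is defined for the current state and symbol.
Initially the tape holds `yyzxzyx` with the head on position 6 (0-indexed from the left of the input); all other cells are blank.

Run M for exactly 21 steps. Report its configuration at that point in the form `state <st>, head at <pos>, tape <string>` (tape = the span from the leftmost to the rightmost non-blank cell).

state A, head at 7, tape yyzxzyzyy

A | yyzxzy[x]__   read x → write x, move -1, go to B
B | yyzxz[y]x__   read y → write y, move +1, go to B
B | yyzxzy[x]__   read x → write z, move +1, go to A
A | yyzxzyz[_]_   read _ → write z, move -1, go to C
C | yyzxzy[z]z_   read z → write x, move -1, go to B
B | yyzxz[y]xz_   read y → write y, move +1, go to B
B | yyzxzy[x]z_   read x → write z, move +1, go to A
A | yyzxzyz[z]_   read z → write y, move +1, go to C
C | yyzxzyzy[_]   read _ → write y, move -1, go to A
A | yyzxzyz[y]y   read y → write y, move -1, go to C
C | yyzxzy[z]yy   read z → write x, move -1, go to B
B | yyzxz[y]xyy   read y → write y, move +1, go to B
B | yyzxzy[x]yy   read x → write z, move +1, go to A
A | yyzxzyz[y]y   read y → write y, move -1, go to C
C | yyzxzy[z]yy   read z → write x, move -1, go to B
B | yyzxz[y]xyy   read y → write y, move +1, go to B
B | yyzxzy[x]yy   read x → write z, move +1, go to A
A | yyzxzyz[y]y   read y → write y, move -1, go to C
C | yyzxzy[z]yy   read z → write x, move -1, go to B
B | yyzxz[y]xyy   read y → write y, move +1, go to B
B | yyzxzy[x]yy   read x → write z, move +1, go to A
A | yyzxzyz[y]y
After 21 steps: state A, head at 7, tape yyzxzyzyy.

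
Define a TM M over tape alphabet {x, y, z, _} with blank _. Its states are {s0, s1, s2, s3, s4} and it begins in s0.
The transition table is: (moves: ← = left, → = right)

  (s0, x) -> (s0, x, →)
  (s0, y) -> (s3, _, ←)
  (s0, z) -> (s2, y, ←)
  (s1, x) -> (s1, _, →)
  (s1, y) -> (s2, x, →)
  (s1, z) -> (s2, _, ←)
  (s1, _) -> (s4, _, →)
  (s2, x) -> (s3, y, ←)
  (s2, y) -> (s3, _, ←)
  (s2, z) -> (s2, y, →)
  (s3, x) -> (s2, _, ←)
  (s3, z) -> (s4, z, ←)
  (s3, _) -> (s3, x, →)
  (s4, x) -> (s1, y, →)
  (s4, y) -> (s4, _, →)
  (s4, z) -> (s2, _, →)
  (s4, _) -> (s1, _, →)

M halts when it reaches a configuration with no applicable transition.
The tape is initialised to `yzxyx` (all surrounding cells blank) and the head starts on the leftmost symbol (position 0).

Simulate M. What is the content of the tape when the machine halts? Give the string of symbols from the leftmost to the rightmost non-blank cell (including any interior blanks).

s0 | __[y]zxyx   read y → write _, move ←, go to s3
s3 | _[_]_zxyx   read _ → write x, move →, go to s3
s3 | _x[_]zxyx   read _ → write x, move →, go to s3
s3 | _xx[z]xyx   read z → write z, move ←, go to s4
s4 | _x[x]zxyx   read x → write y, move →, go to s1
s1 | _xy[z]xyx   read z → write _, move ←, go to s2
s2 | _x[y]_xyx   read y → write _, move ←, go to s3
s3 | _[x]__xyx   read x → write _, move ←, go to s2
s2 | [_]___xyx
The non-blank tape span at halt is xyx.

xyx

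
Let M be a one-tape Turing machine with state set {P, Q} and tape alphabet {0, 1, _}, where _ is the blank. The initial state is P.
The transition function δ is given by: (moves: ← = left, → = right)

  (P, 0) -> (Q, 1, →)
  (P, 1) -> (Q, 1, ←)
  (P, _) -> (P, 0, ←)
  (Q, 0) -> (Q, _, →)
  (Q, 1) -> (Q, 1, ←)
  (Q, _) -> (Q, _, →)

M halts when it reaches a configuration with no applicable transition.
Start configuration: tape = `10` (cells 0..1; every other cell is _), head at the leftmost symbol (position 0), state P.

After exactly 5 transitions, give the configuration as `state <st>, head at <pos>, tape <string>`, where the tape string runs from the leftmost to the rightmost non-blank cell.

P | _[1]0   read 1 → write 1, move ←, go to Q
Q | [_]10   read _ → write _, move →, go to Q
Q | _[1]0   read 1 → write 1, move ←, go to Q
Q | [_]10   read _ → write _, move →, go to Q
Q | _[1]0   read 1 → write 1, move ←, go to Q
Q | [_]10
After 5 steps: state Q, head at -1, tape 10.

state Q, head at -1, tape 10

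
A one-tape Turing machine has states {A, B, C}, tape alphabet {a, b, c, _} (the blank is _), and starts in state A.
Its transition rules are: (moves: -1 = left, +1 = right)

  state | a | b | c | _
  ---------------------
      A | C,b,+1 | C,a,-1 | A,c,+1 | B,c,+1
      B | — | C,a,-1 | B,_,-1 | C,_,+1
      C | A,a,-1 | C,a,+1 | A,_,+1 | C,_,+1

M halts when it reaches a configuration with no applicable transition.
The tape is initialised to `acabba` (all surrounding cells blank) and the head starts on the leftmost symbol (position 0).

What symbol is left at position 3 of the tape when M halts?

a

A | [a]cabba   read a → write b, move +1, go to C
C | b[c]abba   read c → write _, move +1, go to A
A | b_[a]bba   read a → write b, move +1, go to C
C | b_b[b]ba   read b → write a, move +1, go to C
C | b_ba[b]a   read b → write a, move +1, go to C
C | b_baa[a]   read a → write a, move -1, go to A
A | b_ba[a]a   read a → write b, move +1, go to C
C | b_bab[a]   read a → write a, move -1, go to A
A | b_ba[b]a   read b → write a, move -1, go to C
C | b_b[a]aa   read a → write a, move -1, go to A
A | b_[b]aaa   read b → write a, move -1, go to C
C | b[_]aaaa   read _ → write _, move +1, go to C
C | b_[a]aaa   read a → write a, move -1, go to A
A | b[_]aaaa   read _ → write c, move +1, go to B
B | bc[a]aaa
Cell 3 holds a when M halts.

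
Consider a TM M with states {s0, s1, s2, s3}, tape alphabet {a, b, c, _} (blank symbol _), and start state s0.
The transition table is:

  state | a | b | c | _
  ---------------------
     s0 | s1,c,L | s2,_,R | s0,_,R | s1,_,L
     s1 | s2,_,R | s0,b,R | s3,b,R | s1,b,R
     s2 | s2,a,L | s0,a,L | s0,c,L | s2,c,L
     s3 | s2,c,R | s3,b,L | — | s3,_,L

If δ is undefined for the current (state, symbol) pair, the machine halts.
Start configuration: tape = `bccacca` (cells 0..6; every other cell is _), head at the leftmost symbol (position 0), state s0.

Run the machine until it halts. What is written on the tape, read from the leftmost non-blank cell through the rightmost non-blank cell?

bbbcacca

state=s0 head=0 tape=_[b]ccacca   (s0,b)→(s2,_,R)
state=s2 head=1 tape=__[c]cacca   (s2,c)→(s0,c,L)
state=s0 head=0 tape=_[_]ccacca   (s0,_)→(s1,_,L)
state=s1 head=-1 tape=[_]_ccacca   (s1,_)→(s1,b,R)
state=s1 head=0 tape=b[_]ccacca   (s1,_)→(s1,b,R)
state=s1 head=1 tape=bb[c]cacca   (s1,c)→(s3,b,R)
state=s3 head=2 tape=bbb[c]acca
The non-blank tape span at halt is bbbcacca.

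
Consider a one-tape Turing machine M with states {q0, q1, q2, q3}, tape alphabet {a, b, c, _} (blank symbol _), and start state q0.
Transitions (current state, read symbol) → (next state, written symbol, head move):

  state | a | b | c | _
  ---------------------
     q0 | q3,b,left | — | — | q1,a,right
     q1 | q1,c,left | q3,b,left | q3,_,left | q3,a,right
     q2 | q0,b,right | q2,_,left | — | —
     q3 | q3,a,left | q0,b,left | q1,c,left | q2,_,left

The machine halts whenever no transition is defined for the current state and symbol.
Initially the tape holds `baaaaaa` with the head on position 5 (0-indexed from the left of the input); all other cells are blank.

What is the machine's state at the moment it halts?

state=q0 head=5 tape=___baaaa[a]a   (q0,a)→(q3,b,left)
state=q3 head=4 tape=___baaa[a]ba   (q3,a)→(q3,a,left)
state=q3 head=3 tape=___baa[a]aba   (q3,a)→(q3,a,left)
state=q3 head=2 tape=___ba[a]aaba   (q3,a)→(q3,a,left)
state=q3 head=1 tape=___b[a]aaaba   (q3,a)→(q3,a,left)
state=q3 head=0 tape=___[b]aaaaba   (q3,b)→(q0,b,left)
state=q0 head=-1 tape=__[_]baaaaba   (q0,_)→(q1,a,right)
state=q1 head=0 tape=__a[b]aaaaba   (q1,b)→(q3,b,left)
state=q3 head=-1 tape=__[a]baaaaba   (q3,a)→(q3,a,left)
state=q3 head=-2 tape=_[_]abaaaaba   (q3,_)→(q2,_,left)
state=q2 head=-3 tape=[_]_abaaaaba
No transition is defined for (q2, _); M halts in state q2.

q2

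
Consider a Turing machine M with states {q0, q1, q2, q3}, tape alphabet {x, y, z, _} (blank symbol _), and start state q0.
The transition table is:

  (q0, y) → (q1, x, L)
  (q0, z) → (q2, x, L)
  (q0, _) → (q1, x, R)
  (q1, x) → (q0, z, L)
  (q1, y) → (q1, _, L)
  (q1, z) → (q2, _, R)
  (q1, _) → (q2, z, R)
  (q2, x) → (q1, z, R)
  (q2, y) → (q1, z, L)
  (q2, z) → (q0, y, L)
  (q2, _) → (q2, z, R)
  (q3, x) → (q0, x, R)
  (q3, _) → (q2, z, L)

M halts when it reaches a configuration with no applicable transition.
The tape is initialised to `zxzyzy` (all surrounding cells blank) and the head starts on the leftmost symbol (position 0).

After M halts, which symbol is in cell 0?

x

state=q0 head=0 tape=___[z]xzyzy   (q0,z)→(q2,x,L)
state=q2 head=-1 tape=__[_]xxzyzy   (q2,_)→(q2,z,R)
state=q2 head=0 tape=__z[x]xzyzy   (q2,x)→(q1,z,R)
state=q1 head=1 tape=__zz[x]zyzy   (q1,x)→(q0,z,L)
state=q0 head=0 tape=__z[z]zzyzy   (q0,z)→(q2,x,L)
state=q2 head=-1 tape=__[z]xzzyzy   (q2,z)→(q0,y,L)
state=q0 head=-2 tape=_[_]yxzzyzy   (q0,_)→(q1,x,R)
state=q1 head=-1 tape=_x[y]xzzyzy   (q1,y)→(q1,_,L)
state=q1 head=-2 tape=_[x]_xzzyzy   (q1,x)→(q0,z,L)
state=q0 head=-3 tape=[_]z_xzzyzy   (q0,_)→(q1,x,R)
state=q1 head=-2 tape=x[z]_xzzyzy   (q1,z)→(q2,_,R)
state=q2 head=-1 tape=x_[_]xzzyzy   (q2,_)→(q2,z,R)
state=q2 head=0 tape=x_z[x]zzyzy   (q2,x)→(q1,z,R)
state=q1 head=1 tape=x_zz[z]zyzy   (q1,z)→(q2,_,R)
state=q2 head=2 tape=x_zz_[z]yzy   (q2,z)→(q0,y,L)
state=q0 head=1 tape=x_zz[_]yyzy   (q0,_)→(q1,x,R)
state=q1 head=2 tape=x_zzx[y]yzy   (q1,y)→(q1,_,L)
state=q1 head=1 tape=x_zz[x]_yzy   (q1,x)→(q0,z,L)
state=q0 head=0 tape=x_z[z]z_yzy   (q0,z)→(q2,x,L)
state=q2 head=-1 tape=x_[z]xz_yzy   (q2,z)→(q0,y,L)
state=q0 head=-2 tape=x[_]yxz_yzy   (q0,_)→(q1,x,R)
state=q1 head=-1 tape=xx[y]xz_yzy   (q1,y)→(q1,_,L)
state=q1 head=-2 tape=x[x]_xz_yzy   (q1,x)→(q0,z,L)
state=q0 head=-3 tape=[x]z_xz_yzy
Cell 0 holds x when M halts.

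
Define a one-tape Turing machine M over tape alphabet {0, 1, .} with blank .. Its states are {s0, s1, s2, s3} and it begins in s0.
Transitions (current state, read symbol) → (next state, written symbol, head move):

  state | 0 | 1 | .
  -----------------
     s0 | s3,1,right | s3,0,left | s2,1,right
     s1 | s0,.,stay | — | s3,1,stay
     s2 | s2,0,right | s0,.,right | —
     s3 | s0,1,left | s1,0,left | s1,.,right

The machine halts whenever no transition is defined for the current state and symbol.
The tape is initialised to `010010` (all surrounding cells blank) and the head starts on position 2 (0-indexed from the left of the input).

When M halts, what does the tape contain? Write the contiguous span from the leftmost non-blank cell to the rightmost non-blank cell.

s0 | 01[0]010.   read 0 → write 1, move right, go to s3
s3 | 011[0]10.   read 0 → write 1, move left, go to s0
s0 | 01[1]110.   read 1 → write 0, move left, go to s3
s3 | 0[1]0110.   read 1 → write 0, move left, go to s1
s1 | [0]00110.   read 0 → write ., move stay, go to s0
s0 | [.]00110.   read . → write 1, move right, go to s2
s2 | 1[0]0110.   read 0 → write 0, move right, go to s2
s2 | 10[0]110.   read 0 → write 0, move right, go to s2
s2 | 100[1]10.   read 1 → write ., move right, go to s0
s0 | 100.[1]0.   read 1 → write 0, move left, go to s3
s3 | 100[.]00.   read . → write ., move right, go to s1
s1 | 100.[0]0.   read 0 → write ., move stay, go to s0
s0 | 100.[.]0.   read . → write 1, move right, go to s2
s2 | 100.1[0].   read 0 → write 0, move right, go to s2
s2 | 100.10[.]
The non-blank tape span at halt is 100.10.

100.10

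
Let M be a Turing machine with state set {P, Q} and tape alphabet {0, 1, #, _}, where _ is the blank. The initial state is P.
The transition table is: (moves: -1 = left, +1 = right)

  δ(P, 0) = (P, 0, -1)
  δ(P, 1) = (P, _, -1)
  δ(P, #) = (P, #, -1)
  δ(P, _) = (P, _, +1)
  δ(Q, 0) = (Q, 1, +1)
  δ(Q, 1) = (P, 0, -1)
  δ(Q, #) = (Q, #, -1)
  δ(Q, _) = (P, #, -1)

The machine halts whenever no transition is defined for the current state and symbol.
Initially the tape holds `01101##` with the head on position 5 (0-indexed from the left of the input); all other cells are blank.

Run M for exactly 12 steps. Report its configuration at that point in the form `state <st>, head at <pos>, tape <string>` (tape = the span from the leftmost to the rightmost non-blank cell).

state P, head at -1, tape 0__0_##

state=P head=5 tape=_01101[#]#   (P,#)→(P,#,-1)
state=P head=4 tape=_0110[1]##   (P,1)→(P,_,-1)
state=P head=3 tape=_011[0]_##   (P,0)→(P,0,-1)
state=P head=2 tape=_01[1]0_##   (P,1)→(P,_,-1)
state=P head=1 tape=_0[1]_0_##   (P,1)→(P,_,-1)
state=P head=0 tape=_[0]__0_##   (P,0)→(P,0,-1)
state=P head=-1 tape=[_]0__0_##   (P,_)→(P,_,+1)
state=P head=0 tape=_[0]__0_##   (P,0)→(P,0,-1)
state=P head=-1 tape=[_]0__0_##   (P,_)→(P,_,+1)
state=P head=0 tape=_[0]__0_##   (P,0)→(P,0,-1)
state=P head=-1 tape=[_]0__0_##   (P,_)→(P,_,+1)
state=P head=0 tape=_[0]__0_##   (P,0)→(P,0,-1)
state=P head=-1 tape=[_]0__0_##
After 12 steps: state P, head at -1, tape 0__0_##.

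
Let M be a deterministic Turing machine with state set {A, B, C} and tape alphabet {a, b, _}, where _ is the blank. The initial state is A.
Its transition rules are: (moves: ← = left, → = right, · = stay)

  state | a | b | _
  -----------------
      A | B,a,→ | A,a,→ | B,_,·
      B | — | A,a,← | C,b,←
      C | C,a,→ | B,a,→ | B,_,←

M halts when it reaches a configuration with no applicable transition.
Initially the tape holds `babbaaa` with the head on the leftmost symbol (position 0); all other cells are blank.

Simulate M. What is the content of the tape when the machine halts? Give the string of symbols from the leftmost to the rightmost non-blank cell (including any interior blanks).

state=A head=0 tape=[b]abbaaa   (A,b)→(A,a,→)
state=A head=1 tape=a[a]bbaaa   (A,a)→(B,a,→)
state=B head=2 tape=aa[b]baaa   (B,b)→(A,a,←)
state=A head=1 tape=a[a]abaaa   (A,a)→(B,a,→)
state=B head=2 tape=aa[a]baaa
The non-blank tape span at halt is aaabaaa.

aaabaaa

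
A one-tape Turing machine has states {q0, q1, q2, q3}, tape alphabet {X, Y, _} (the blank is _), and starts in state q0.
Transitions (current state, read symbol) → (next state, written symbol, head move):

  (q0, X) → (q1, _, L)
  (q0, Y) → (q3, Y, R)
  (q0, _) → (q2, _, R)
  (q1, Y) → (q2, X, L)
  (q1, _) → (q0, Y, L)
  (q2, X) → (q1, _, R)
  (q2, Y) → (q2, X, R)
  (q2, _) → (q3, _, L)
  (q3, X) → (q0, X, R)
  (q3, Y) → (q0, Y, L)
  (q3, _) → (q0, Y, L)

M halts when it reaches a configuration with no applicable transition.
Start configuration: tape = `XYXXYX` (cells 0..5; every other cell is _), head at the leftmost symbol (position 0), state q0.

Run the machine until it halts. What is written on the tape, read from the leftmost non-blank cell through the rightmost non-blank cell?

X_X_XYX

q0 | __[X]YXXYX   read X → write _, move L, go to q1
q1 | _[_]_YXXYX   read _ → write Y, move L, go to q0
q0 | [_]Y_YXXYX   read _ → write _, move R, go to q2
q2 | _[Y]_YXXYX   read Y → write X, move R, go to q2
q2 | _X[_]YXXYX   read _ → write _, move L, go to q3
q3 | _[X]_YXXYX   read X → write X, move R, go to q0
q0 | _X[_]YXXYX   read _ → write _, move R, go to q2
q2 | _X_[Y]XXYX   read Y → write X, move R, go to q2
q2 | _X_X[X]XYX   read X → write _, move R, go to q1
q1 | _X_X_[X]YX
The non-blank tape span at halt is X_X_XYX.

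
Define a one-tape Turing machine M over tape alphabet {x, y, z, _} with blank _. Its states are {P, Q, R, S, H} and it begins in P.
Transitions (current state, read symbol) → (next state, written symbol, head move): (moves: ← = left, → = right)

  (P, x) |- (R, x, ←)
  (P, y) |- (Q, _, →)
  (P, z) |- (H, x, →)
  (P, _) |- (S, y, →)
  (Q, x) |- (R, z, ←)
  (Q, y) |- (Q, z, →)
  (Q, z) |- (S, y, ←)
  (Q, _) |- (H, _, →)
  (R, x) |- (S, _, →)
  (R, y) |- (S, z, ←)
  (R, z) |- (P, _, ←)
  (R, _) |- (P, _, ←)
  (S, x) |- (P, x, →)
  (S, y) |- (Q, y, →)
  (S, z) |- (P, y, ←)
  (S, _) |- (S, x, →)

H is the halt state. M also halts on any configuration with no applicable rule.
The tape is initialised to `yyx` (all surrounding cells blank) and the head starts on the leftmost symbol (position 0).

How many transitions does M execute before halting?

28

state=P head=0 tape=___[y]yx__   (P,y)→(Q,_,→)
state=Q head=1 tape=____[y]x__   (Q,y)→(Q,z,→)
state=Q head=2 tape=____z[x]__   (Q,x)→(R,z,←)
state=R head=1 tape=____[z]z__   (R,z)→(P,_,←)
state=P head=0 tape=___[_]_z__   (P,_)→(S,y,→)
state=S head=1 tape=___y[_]z__   (S,_)→(S,x,→)
state=S head=2 tape=___yx[z]__   (S,z)→(P,y,←)
state=P head=1 tape=___y[x]y__   (P,x)→(R,x,←)
state=R head=0 tape=___[y]xy__   (R,y)→(S,z,←)
state=S head=-1 tape=__[_]zxy__   (S,_)→(S,x,→)
state=S head=0 tape=__x[z]xy__   (S,z)→(P,y,←)
state=P head=-1 tape=__[x]yxy__   (P,x)→(R,x,←)
state=R head=-2 tape=_[_]xyxy__   (R,_)→(P,_,←)
state=P head=-3 tape=[_]_xyxy__   (P,_)→(S,y,→)
state=S head=-2 tape=y[_]xyxy__   (S,_)→(S,x,→)
state=S head=-1 tape=yx[x]yxy__   (S,x)→(P,x,→)
state=P head=0 tape=yxx[y]xy__   (P,y)→(Q,_,→)
state=Q head=1 tape=yxx_[x]y__   (Q,x)→(R,z,←)
state=R head=0 tape=yxx[_]zy__   (R,_)→(P,_,←)
state=P head=-1 tape=yx[x]_zy__   (P,x)→(R,x,←)
state=R head=-2 tape=y[x]x_zy__   (R,x)→(S,_,→)
state=S head=-1 tape=y_[x]_zy__   (S,x)→(P,x,→)
state=P head=0 tape=y_x[_]zy__   (P,_)→(S,y,→)
state=S head=1 tape=y_xy[z]y__   (S,z)→(P,y,←)
state=P head=0 tape=y_x[y]yy__   (P,y)→(Q,_,→)
state=Q head=1 tape=y_x_[y]y__   (Q,y)→(Q,z,→)
state=Q head=2 tape=y_x_z[y]__   (Q,y)→(Q,z,→)
state=Q head=3 tape=y_x_zz[_]_   (Q,_)→(H,_,→)
state=H head=4 tape=y_x_zz_[_]
M halts after 28 transitions.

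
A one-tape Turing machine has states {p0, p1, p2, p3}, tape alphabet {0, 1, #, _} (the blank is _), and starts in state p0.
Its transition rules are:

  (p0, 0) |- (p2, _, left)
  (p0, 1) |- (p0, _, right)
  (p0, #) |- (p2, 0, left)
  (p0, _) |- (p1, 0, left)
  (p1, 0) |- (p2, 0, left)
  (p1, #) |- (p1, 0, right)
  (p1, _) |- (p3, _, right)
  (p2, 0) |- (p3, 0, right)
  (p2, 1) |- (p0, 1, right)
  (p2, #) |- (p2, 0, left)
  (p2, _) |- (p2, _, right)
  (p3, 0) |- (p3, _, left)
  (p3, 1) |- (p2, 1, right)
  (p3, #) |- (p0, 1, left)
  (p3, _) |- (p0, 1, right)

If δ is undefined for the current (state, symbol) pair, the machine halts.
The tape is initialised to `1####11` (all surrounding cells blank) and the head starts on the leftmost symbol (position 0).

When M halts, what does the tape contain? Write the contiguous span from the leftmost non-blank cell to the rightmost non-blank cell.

state=p0 head=0 tape=[1]####11   (p0,1)→(p0,_,right)
state=p0 head=1 tape=_[#]###11   (p0,#)→(p2,0,left)
state=p2 head=0 tape=[_]0###11   (p2,_)→(p2,_,right)
state=p2 head=1 tape=_[0]###11   (p2,0)→(p3,0,right)
state=p3 head=2 tape=_0[#]##11   (p3,#)→(p0,1,left)
state=p0 head=1 tape=_[0]1##11   (p0,0)→(p2,_,left)
state=p2 head=0 tape=[_]_1##11   (p2,_)→(p2,_,right)
state=p2 head=1 tape=_[_]1##11   (p2,_)→(p2,_,right)
state=p2 head=2 tape=__[1]##11   (p2,1)→(p0,1,right)
state=p0 head=3 tape=__1[#]#11   (p0,#)→(p2,0,left)
state=p2 head=2 tape=__[1]0#11   (p2,1)→(p0,1,right)
state=p0 head=3 tape=__1[0]#11   (p0,0)→(p2,_,left)
state=p2 head=2 tape=__[1]_#11   (p2,1)→(p0,1,right)
state=p0 head=3 tape=__1[_]#11   (p0,_)→(p1,0,left)
state=p1 head=2 tape=__[1]0#11
The non-blank tape span at halt is 10#11.

10#11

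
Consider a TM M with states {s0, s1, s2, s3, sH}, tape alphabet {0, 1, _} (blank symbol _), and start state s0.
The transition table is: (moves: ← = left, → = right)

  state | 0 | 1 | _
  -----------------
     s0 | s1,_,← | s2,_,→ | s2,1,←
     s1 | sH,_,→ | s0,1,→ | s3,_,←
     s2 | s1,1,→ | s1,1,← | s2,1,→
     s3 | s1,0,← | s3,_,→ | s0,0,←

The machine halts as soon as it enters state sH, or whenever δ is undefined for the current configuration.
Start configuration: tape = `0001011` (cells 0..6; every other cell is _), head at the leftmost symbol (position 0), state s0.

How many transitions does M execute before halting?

28

s0 | ____[0]001011   read 0 → write _, move ←, go to s1
s1 | ___[_]_001011   read _ → write _, move ←, go to s3
s3 | __[_]__001011   read _ → write 0, move ←, go to s0
s0 | _[_]0__001011   read _ → write 1, move ←, go to s2
s2 | [_]10__001011   read _ → write 1, move →, go to s2
s2 | 1[1]0__001011   read 1 → write 1, move ←, go to s1
s1 | [1]10__001011   read 1 → write 1, move →, go to s0
s0 | 1[1]0__001011   read 1 → write _, move →, go to s2
s2 | 1_[0]__001011   read 0 → write 1, move →, go to s1
s1 | 1_1[_]_001011   read _ → write _, move ←, go to s3
s3 | 1_[1]__001011   read 1 → write _, move →, go to s3
s3 | 1__[_]_001011   read _ → write 0, move ←, go to s0
s0 | 1_[_]0_001011   read _ → write 1, move ←, go to s2
s2 | 1[_]10_001011   read _ → write 1, move →, go to s2
s2 | 11[1]0_001011   read 1 → write 1, move ←, go to s1
s1 | 1[1]10_001011   read 1 → write 1, move →, go to s0
s0 | 11[1]0_001011   read 1 → write _, move →, go to s2
s2 | 11_[0]_001011   read 0 → write 1, move →, go to s1
s1 | 11_1[_]001011   read _ → write _, move ←, go to s3
s3 | 11_[1]_001011   read 1 → write _, move →, go to s3
s3 | 11__[_]001011   read _ → write 0, move ←, go to s0
s0 | 11_[_]0001011   read _ → write 1, move ←, go to s2
s2 | 11[_]10001011   read _ → write 1, move →, go to s2
s2 | 111[1]0001011   read 1 → write 1, move ←, go to s1
s1 | 11[1]10001011   read 1 → write 1, move →, go to s0
s0 | 111[1]0001011   read 1 → write _, move →, go to s2
s2 | 111_[0]001011   read 0 → write 1, move →, go to s1
s1 | 111_1[0]01011   read 0 → write _, move →, go to sH
sH | 111_1_[0]1011
M halts after 28 transitions.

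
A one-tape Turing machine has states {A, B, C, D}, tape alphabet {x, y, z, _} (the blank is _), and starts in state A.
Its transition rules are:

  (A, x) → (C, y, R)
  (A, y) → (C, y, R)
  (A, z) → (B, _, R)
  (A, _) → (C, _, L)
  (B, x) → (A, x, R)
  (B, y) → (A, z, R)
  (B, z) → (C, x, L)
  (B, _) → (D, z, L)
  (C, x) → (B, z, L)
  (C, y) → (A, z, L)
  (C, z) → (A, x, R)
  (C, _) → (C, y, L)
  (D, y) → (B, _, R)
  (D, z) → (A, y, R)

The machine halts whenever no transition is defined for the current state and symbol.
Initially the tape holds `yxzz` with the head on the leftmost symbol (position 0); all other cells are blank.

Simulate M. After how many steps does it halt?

19

A | [y]xzz_   read y → write y, move R, go to C
C | y[x]zz_   read x → write z, move L, go to B
B | [y]zzz_   read y → write z, move R, go to A
A | z[z]zz_   read z → write _, move R, go to B
B | z_[z]z_   read z → write x, move L, go to C
C | z[_]xz_   read _ → write y, move L, go to C
C | [z]yxz_   read z → write x, move R, go to A
A | x[y]xz_   read y → write y, move R, go to C
C | xy[x]z_   read x → write z, move L, go to B
B | x[y]zz_   read y → write z, move R, go to A
A | xz[z]z_   read z → write _, move R, go to B
B | xz_[z]_   read z → write x, move L, go to C
C | xz[_]x_   read _ → write y, move L, go to C
C | x[z]yx_   read z → write x, move R, go to A
A | xx[y]x_   read y → write y, move R, go to C
C | xxy[x]_   read x → write z, move L, go to B
B | xx[y]z_   read y → write z, move R, go to A
A | xxz[z]_   read z → write _, move R, go to B
B | xxz_[_]   read _ → write z, move L, go to D
D | xxz[_]z
M halts after 19 transitions.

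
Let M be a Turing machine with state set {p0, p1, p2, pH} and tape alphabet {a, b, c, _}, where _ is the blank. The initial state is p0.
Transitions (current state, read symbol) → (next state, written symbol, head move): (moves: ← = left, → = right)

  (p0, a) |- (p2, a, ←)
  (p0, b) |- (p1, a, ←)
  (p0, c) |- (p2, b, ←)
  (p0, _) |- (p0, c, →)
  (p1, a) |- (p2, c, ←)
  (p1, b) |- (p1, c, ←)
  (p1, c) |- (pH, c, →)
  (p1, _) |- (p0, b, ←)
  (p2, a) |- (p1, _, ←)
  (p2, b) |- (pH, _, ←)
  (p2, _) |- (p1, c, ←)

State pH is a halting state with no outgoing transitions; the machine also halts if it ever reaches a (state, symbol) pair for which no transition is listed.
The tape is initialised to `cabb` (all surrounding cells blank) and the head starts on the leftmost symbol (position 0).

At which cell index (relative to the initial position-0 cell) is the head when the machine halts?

-2

state=p0 head=0 tape=___[c]abb   (p0,c)→(p2,b,←)
state=p2 head=-1 tape=__[_]babb   (p2,_)→(p1,c,←)
state=p1 head=-2 tape=_[_]cbabb   (p1,_)→(p0,b,←)
state=p0 head=-3 tape=[_]bcbabb   (p0,_)→(p0,c,→)
state=p0 head=-2 tape=c[b]cbabb   (p0,b)→(p1,a,←)
state=p1 head=-3 tape=[c]acbabb   (p1,c)→(pH,c,→)
state=pH head=-2 tape=c[a]cbabb
At halt the head is at cell -2.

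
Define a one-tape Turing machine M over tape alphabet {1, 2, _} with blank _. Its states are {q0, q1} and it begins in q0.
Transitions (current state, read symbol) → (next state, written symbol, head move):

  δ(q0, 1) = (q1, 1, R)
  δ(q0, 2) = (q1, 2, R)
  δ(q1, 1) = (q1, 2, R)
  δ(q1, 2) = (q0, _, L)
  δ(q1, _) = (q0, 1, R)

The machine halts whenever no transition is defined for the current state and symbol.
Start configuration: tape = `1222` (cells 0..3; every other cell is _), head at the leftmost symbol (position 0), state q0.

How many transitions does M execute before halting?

state=q0 head=0 tape=[1]222_   (q0,1)→(q1,1,R)
state=q1 head=1 tape=1[2]22_   (q1,2)→(q0,_,L)
state=q0 head=0 tape=[1]_22_   (q0,1)→(q1,1,R)
state=q1 head=1 tape=1[_]22_   (q1,_)→(q0,1,R)
state=q0 head=2 tape=11[2]2_   (q0,2)→(q1,2,R)
state=q1 head=3 tape=112[2]_   (q1,2)→(q0,_,L)
state=q0 head=2 tape=11[2]__   (q0,2)→(q1,2,R)
state=q1 head=3 tape=112[_]_   (q1,_)→(q0,1,R)
state=q0 head=4 tape=1121[_]
M halts after 8 transitions.

8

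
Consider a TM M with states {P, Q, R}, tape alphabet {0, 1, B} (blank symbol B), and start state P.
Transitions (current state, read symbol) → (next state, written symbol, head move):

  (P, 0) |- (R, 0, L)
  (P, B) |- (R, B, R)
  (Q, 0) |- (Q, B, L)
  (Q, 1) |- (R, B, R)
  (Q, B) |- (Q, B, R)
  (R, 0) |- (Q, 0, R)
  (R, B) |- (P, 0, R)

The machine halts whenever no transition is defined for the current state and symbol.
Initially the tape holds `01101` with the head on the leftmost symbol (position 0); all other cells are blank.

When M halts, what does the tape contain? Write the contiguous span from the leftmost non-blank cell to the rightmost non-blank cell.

P | BB[0]1101   read 0 → write 0, move L, go to R
R | B[B]01101   read B → write 0, move R, go to P
P | B0[0]1101   read 0 → write 0, move L, go to R
R | B[0]01101   read 0 → write 0, move R, go to Q
Q | B0[0]1101   read 0 → write B, move L, go to Q
Q | B[0]B1101   read 0 → write B, move L, go to Q
Q | [B]BB1101   read B → write B, move R, go to Q
Q | B[B]B1101   read B → write B, move R, go to Q
Q | BB[B]1101   read B → write B, move R, go to Q
Q | BBB[1]101   read 1 → write B, move R, go to R
R | BBBB[1]01
The non-blank tape span at halt is 101.

101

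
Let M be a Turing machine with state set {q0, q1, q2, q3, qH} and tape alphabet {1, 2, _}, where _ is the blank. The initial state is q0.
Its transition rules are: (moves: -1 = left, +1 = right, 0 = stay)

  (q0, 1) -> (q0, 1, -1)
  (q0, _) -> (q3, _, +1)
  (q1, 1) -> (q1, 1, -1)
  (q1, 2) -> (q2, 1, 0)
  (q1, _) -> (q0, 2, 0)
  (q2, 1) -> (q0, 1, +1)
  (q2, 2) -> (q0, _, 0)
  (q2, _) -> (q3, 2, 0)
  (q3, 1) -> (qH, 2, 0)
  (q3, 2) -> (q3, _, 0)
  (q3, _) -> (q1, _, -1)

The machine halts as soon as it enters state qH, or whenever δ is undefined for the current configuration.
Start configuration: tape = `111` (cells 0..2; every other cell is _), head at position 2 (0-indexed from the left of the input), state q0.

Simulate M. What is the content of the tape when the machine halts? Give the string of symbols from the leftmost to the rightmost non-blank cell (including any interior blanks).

211

state=q0 head=2 tape=_11[1]   (q0,1)→(q0,1,-1)
state=q0 head=1 tape=_1[1]1   (q0,1)→(q0,1,-1)
state=q0 head=0 tape=_[1]11   (q0,1)→(q0,1,-1)
state=q0 head=-1 tape=[_]111   (q0,_)→(q3,_,+1)
state=q3 head=0 tape=_[1]11   (q3,1)→(qH,2,0)
state=qH head=0 tape=_[2]11
The non-blank tape span at halt is 211.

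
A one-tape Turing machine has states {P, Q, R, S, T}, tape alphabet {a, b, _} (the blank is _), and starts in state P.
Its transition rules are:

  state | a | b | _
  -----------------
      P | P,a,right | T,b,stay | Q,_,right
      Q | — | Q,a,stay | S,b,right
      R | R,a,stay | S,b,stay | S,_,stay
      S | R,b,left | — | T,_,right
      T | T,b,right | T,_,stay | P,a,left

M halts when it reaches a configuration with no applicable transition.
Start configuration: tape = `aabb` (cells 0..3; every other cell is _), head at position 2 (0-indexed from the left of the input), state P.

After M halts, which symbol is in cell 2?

a

P | aa[b]b____   read b → write b, move stay, go to T
T | aa[b]b____   read b → write _, move stay, go to T
T | aa[_]b____   read _ → write a, move left, go to P
P | a[a]ab____   read a → write a, move right, go to P
P | aa[a]b____   read a → write a, move right, go to P
P | aaa[b]____   read b → write b, move stay, go to T
T | aaa[b]____   read b → write _, move stay, go to T
T | aaa[_]____   read _ → write a, move left, go to P
P | aa[a]a____   read a → write a, move right, go to P
P | aaa[a]____   read a → write a, move right, go to P
P | aaaa[_]___   read _ → write _, move right, go to Q
Q | aaaa_[_]__   read _ → write b, move right, go to S
S | aaaa_b[_]_   read _ → write _, move right, go to T
T | aaaa_b_[_]   read _ → write a, move left, go to P
P | aaaa_b[_]a   read _ → write _, move right, go to Q
Q | aaaa_b_[a]
Cell 2 holds a when M halts.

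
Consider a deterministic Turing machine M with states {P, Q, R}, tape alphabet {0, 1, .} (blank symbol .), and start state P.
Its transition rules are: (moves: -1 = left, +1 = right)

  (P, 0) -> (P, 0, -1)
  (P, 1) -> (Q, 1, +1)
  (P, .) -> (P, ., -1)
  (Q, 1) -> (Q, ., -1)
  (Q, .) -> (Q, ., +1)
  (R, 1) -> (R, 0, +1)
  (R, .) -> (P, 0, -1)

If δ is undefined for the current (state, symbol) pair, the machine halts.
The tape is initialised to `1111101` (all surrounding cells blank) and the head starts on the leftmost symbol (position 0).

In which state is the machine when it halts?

state=P head=0 tape=.[1]111101   (P,1)→(Q,1,+1)
state=Q head=1 tape=.1[1]11101   (Q,1)→(Q,.,-1)
state=Q head=0 tape=.[1].11101   (Q,1)→(Q,.,-1)
state=Q head=-1 tape=[.]..11101   (Q,.)→(Q,.,+1)
state=Q head=0 tape=.[.].11101   (Q,.)→(Q,.,+1)
state=Q head=1 tape=..[.]11101   (Q,.)→(Q,.,+1)
state=Q head=2 tape=...[1]1101   (Q,1)→(Q,.,-1)
state=Q head=1 tape=..[.].1101   (Q,.)→(Q,.,+1)
state=Q head=2 tape=...[.]1101   (Q,.)→(Q,.,+1)
state=Q head=3 tape=....[1]101   (Q,1)→(Q,.,-1)
state=Q head=2 tape=...[.].101   (Q,.)→(Q,.,+1)
state=Q head=3 tape=....[.]101   (Q,.)→(Q,.,+1)
state=Q head=4 tape=.....[1]01   (Q,1)→(Q,.,-1)
state=Q head=3 tape=....[.].01   (Q,.)→(Q,.,+1)
state=Q head=4 tape=.....[.]01   (Q,.)→(Q,.,+1)
state=Q head=5 tape=......[0]1
No transition is defined for (Q, 0); M halts in state Q.

Q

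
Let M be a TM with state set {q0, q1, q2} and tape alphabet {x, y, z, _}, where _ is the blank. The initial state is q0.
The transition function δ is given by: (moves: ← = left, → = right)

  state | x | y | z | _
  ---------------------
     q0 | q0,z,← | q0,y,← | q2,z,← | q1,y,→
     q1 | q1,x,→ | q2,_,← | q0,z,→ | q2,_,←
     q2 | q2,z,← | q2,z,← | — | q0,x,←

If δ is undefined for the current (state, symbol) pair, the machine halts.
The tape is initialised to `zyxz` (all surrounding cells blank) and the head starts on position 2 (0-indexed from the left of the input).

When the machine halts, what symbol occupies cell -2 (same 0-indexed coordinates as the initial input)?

state=q0 head=2 tape=____zy[x]z   (q0,x)→(q0,z,←)
state=q0 head=1 tape=____z[y]zz   (q0,y)→(q0,y,←)
state=q0 head=0 tape=____[z]yzz   (q0,z)→(q2,z,←)
state=q2 head=-1 tape=___[_]zyzz   (q2,_)→(q0,x,←)
state=q0 head=-2 tape=__[_]xzyzz   (q0,_)→(q1,y,→)
state=q1 head=-1 tape=__y[x]zyzz   (q1,x)→(q1,x,→)
state=q1 head=0 tape=__yx[z]yzz   (q1,z)→(q0,z,→)
state=q0 head=1 tape=__yxz[y]zz   (q0,y)→(q0,y,←)
state=q0 head=0 tape=__yx[z]yzz   (q0,z)→(q2,z,←)
state=q2 head=-1 tape=__y[x]zyzz   (q2,x)→(q2,z,←)
state=q2 head=-2 tape=__[y]zzyzz   (q2,y)→(q2,z,←)
state=q2 head=-3 tape=_[_]zzzyzz   (q2,_)→(q0,x,←)
state=q0 head=-4 tape=[_]xzzzyzz   (q0,_)→(q1,y,→)
state=q1 head=-3 tape=y[x]zzzyzz   (q1,x)→(q1,x,→)
state=q1 head=-2 tape=yx[z]zzyzz   (q1,z)→(q0,z,→)
state=q0 head=-1 tape=yxz[z]zyzz   (q0,z)→(q2,z,←)
state=q2 head=-2 tape=yx[z]zzyzz
Cell -2 holds z when M halts.

z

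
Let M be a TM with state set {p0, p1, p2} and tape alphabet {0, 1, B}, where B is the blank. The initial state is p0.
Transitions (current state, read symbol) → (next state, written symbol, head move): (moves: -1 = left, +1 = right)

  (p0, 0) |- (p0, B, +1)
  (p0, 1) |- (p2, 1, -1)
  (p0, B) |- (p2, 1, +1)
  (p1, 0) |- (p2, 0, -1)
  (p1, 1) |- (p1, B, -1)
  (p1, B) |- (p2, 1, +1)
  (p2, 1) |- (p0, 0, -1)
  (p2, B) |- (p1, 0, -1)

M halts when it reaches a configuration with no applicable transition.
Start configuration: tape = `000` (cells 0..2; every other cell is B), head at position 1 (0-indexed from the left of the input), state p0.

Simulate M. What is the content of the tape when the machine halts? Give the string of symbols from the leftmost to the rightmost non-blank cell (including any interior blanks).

state=p0 head=1 tape=BB0[0]0BB   (p0,0)→(p0,B,+1)
state=p0 head=2 tape=BB0B[0]BB   (p0,0)→(p0,B,+1)
state=p0 head=3 tape=BB0BB[B]B   (p0,B)→(p2,1,+1)
state=p2 head=4 tape=BB0BB1[B]   (p2,B)→(p1,0,-1)
state=p1 head=3 tape=BB0BB[1]0   (p1,1)→(p1,B,-1)
state=p1 head=2 tape=BB0B[B]B0   (p1,B)→(p2,1,+1)
state=p2 head=3 tape=BB0B1[B]0   (p2,B)→(p1,0,-1)
state=p1 head=2 tape=BB0B[1]00   (p1,1)→(p1,B,-1)
state=p1 head=1 tape=BB0[B]B00   (p1,B)→(p2,1,+1)
state=p2 head=2 tape=BB01[B]00   (p2,B)→(p1,0,-1)
state=p1 head=1 tape=BB0[1]000   (p1,1)→(p1,B,-1)
state=p1 head=0 tape=BB[0]B000   (p1,0)→(p2,0,-1)
state=p2 head=-1 tape=B[B]0B000   (p2,B)→(p1,0,-1)
state=p1 head=-2 tape=[B]00B000   (p1,B)→(p2,1,+1)
state=p2 head=-1 tape=1[0]0B000
The non-blank tape span at halt is 100B000.

100B000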